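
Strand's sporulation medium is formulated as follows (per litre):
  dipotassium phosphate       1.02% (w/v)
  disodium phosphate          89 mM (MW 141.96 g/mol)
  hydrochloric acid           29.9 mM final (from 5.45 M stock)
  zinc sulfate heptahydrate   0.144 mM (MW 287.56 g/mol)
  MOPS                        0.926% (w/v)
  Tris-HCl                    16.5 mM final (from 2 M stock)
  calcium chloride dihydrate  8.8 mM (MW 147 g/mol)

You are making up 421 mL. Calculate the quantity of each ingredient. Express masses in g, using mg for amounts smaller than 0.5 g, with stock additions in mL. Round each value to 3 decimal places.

Working volume: 421 mL = 0.421 L.
dipotassium phosphate: 1.02 g per 100 mL × 421 mL ÷ 100 = 4.294 g
disodium phosphate: 89 mmol/L × 141.96 g/mol × 0.421 L ÷ 1000 = 5.319 g
hydrochloric acid: V = C2·V2/C1 = 29.9 mM × 421 mL ÷ 5450 mM = 2.310 mL
zinc sulfate heptahydrate: 0.144 mmol/L × 287.56 mg/mmol × 0.421 L = 17.433 mg
MOPS: 0.926 g per 100 mL × 421 mL ÷ 100 = 3.898 g
Tris-HCl: dilute stock: 16.5 mM × 421 mL ÷ 2000 mM = 3.473 mL
calcium chloride dihydrate: 8.8 mmol/L × 147 g/mol × 0.421 L ÷ 1000 = 0.545 g

dipotassium phosphate 4.294 g; disodium phosphate 5.319 g; hydrochloric acid 2.310 mL; zinc sulfate heptahydrate 17.433 mg; MOPS 3.898 g; Tris-HCl 3.473 mL; calcium chloride dihydrate 0.545 g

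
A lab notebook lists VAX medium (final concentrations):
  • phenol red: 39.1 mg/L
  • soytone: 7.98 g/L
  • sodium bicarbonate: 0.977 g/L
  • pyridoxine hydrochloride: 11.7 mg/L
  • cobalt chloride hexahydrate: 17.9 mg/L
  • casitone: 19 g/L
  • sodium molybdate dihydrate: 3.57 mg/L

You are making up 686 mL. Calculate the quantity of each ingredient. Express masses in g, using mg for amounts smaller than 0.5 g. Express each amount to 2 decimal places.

Target volume = 686 mL = 0.686 L.
phenol red: 39.1 mg/L × 0.686 L = 26.82 mg
soytone: 7.98 g/L × 0.686 L = 5.47 g
sodium bicarbonate: 0.977 g/L × 0.686 L = 0.67 g
pyridoxine hydrochloride: 11.7 mg/L × 0.686 L = 8.03 mg
cobalt chloride hexahydrate: 17.9 mg/L × 0.686 L = 12.28 mg
casitone: 19 g/L × 0.686 L = 13.03 g
sodium molybdate dihydrate: 3.57 mg/L × 0.686 L = 2.45 mg

phenol red 26.82 mg; soytone 5.47 g; sodium bicarbonate 0.67 g; pyridoxine hydrochloride 8.03 mg; cobalt chloride hexahydrate 12.28 mg; casitone 13.03 g; sodium molybdate dihydrate 2.45 mg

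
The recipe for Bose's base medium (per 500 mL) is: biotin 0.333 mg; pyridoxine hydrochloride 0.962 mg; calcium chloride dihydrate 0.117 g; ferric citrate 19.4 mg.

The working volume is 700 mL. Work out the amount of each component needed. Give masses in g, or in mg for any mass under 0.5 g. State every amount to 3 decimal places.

Scale factor = 700 mL / 500 mL = 1.4.
biotin: 0.333 mg × (700 mL / 500 mL) = 0.466 mg
pyridoxine hydrochloride: 0.962 mg × (700 mL / 500 mL) = 1.347 mg
calcium chloride dihydrate: 0.117 g × (700 mL / 500 mL) = 0.1638 g = 163.800 mg
ferric citrate: 19.4 mg × (700 mL / 500 mL) = 27.160 mg

biotin 0.466 mg; pyridoxine hydrochloride 1.347 mg; calcium chloride dihydrate 163.800 mg; ferric citrate 27.160 mg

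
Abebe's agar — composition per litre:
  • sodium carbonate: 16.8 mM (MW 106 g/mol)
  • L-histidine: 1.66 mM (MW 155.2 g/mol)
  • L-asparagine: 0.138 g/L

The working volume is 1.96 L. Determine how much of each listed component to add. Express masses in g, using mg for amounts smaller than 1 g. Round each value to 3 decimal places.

sodium carbonate 3.490 g; L-histidine 504.959 mg; L-asparagine 270.480 mg

Scale factor relative to 1 L: 1.96.
sodium carbonate: 16.8 mmol/L × 106 g/mol × 1.96 L ÷ 1000 = 3.490 g
L-histidine: 1.66 mmol/L × 155.2 mg/mmol × 1.96 L = 504.959 mg
L-asparagine: 0.138 g/L × 1.96 L = 0.27048 g = 270.480 mg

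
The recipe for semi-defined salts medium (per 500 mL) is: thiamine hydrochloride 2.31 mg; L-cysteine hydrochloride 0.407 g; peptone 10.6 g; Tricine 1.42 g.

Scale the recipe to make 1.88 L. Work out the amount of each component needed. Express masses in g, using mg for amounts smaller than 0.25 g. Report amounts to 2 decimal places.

thiamine hydrochloride 8.69 mg; L-cysteine hydrochloride 1.53 g; peptone 39.86 g; Tricine 5.34 g

Scale factor = 1880 mL / 500 mL = 3.76.
thiamine hydrochloride: 2.31 mg × (1880 mL / 500 mL) = 8.69 mg
L-cysteine hydrochloride: 0.407 g × (1880 mL / 500 mL) = 1.53 g
peptone: 10.6 g × (1880 mL / 500 mL) = 39.86 g
Tricine: 1.42 g × (1880 mL / 500 mL) = 5.34 g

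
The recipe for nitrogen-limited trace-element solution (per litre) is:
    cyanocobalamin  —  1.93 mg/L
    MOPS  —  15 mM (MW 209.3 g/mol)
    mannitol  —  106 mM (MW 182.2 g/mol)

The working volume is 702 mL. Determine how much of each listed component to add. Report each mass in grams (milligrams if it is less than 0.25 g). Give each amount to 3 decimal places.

cyanocobalamin 1.355 mg; MOPS 2.204 g; mannitol 13.558 g

Scale factor relative to 1 L: 0.702.
cyanocobalamin: 1.93 mg/L × 0.702 L = 1.355 mg
MOPS: 15 mmol/L × 209.3 g/mol × 0.702 L ÷ 1000 = 2.204 g
mannitol: 106 mmol/L × 182.2 g/mol × 0.702 L ÷ 1000 = 13.558 g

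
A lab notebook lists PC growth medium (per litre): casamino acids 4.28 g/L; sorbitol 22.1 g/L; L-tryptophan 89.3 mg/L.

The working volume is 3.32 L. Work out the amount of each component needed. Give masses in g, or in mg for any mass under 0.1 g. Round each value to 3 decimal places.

Working volume: 3.32 L.
casamino acids: 4.28 g/L × 3.32 L = 14.210 g
sorbitol: 22.1 g/L × 3.32 L = 73.372 g
L-tryptophan: 89.3 mg/L × 3.32 L = 296.476 mg = 0.296 g

casamino acids 14.210 g; sorbitol 73.372 g; L-tryptophan 0.296 g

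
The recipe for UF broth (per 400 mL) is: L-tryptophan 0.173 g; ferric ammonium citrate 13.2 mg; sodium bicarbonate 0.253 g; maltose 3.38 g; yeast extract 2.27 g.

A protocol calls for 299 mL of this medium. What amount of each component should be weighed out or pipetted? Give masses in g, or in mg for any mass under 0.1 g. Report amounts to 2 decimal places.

L-tryptophan 0.13 g; ferric ammonium citrate 9.87 mg; sodium bicarbonate 0.19 g; maltose 2.53 g; yeast extract 1.70 g

Ratio of target to recipe volume: 299 / 400 = 0.7475.
L-tryptophan: 0.173 g × (299 mL / 400 mL) = 0.13 g
ferric ammonium citrate: 13.2 mg × (299 mL / 400 mL) = 9.87 mg
sodium bicarbonate: 0.253 g × (299 mL / 400 mL) = 0.19 g
maltose: 3.38 g × (299 mL / 400 mL) = 2.53 g
yeast extract: 2.27 g × (299 mL / 400 mL) = 1.70 g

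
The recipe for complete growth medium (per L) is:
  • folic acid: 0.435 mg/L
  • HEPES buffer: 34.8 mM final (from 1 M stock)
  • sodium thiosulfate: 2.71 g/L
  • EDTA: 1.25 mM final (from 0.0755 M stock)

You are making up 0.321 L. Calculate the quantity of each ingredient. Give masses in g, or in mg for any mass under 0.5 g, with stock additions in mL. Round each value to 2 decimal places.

Scale factor relative to 1 L: 0.321.
folic acid: 0.435 mg/L × 0.321 L = 0.14 mg
HEPES buffer: C1V1 = C2V2 → 34.8 mM × 321 mL ÷ 1000 mM = 11.17 mL
sodium thiosulfate: 2.71 g/L × 0.321 L = 0.87 g
EDTA: C1V1 = C2V2 → 1.25 mM × 321 mL ÷ 75.5 mM = 5.31 mL

folic acid 0.14 mg; HEPES buffer 11.17 mL; sodium thiosulfate 0.87 g; EDTA 5.31 mL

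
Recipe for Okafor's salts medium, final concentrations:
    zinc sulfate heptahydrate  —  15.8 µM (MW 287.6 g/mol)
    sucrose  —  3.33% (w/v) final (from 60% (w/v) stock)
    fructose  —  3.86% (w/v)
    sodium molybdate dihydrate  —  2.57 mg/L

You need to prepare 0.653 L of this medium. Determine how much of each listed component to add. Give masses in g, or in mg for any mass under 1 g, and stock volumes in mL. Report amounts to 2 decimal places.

Working volume: 0.653 L.
zinc sulfate heptahydrate: 15.8 µmol/L × 287.6 g/mol × 0.653 L ÷ 1000 = 2.97 mg
sucrose: V = C2·V2/C1 = 3.33% ÷ 60% × 653 mL = 36.24 mL
fructose: 3.86 g per 100 mL × 653 mL ÷ 100 = 25.21 g
sodium molybdate dihydrate: 2.57 mg/L × 0.653 L = 1.68 mg

zinc sulfate heptahydrate 2.97 mg; sucrose 36.24 mL; fructose 25.21 g; sodium molybdate dihydrate 1.68 mg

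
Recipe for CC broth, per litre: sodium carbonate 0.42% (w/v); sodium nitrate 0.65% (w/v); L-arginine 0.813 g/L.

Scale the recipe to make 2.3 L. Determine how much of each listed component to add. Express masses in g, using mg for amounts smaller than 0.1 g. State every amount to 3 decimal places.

Scale factor relative to 1 L: 2.3.
sodium carbonate: 0.42% w/v = 4.2 g/L → 4.2 × 2.3 L = 9.660 g
sodium nitrate: 0.65% w/v = 6.5 g/L → 6.5 × 2.3 L = 14.950 g
L-arginine: 0.813 g/L × 2.3 L = 1.870 g

sodium carbonate 9.660 g; sodium nitrate 14.950 g; L-arginine 1.870 g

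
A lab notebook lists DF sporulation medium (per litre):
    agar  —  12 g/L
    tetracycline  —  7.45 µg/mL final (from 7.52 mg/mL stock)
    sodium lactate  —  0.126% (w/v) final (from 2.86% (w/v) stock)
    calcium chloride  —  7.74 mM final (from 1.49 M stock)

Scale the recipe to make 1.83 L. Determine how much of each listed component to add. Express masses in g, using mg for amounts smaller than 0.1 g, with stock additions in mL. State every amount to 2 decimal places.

Scale factor relative to 1 L: 1.83.
agar: 12 g/L × 1.83 L = 21.96 g
tetracycline: V = C2·V2/C1 = 7.45 µg/mL × 1830 mL ÷ 7520 µg/mL = 1.81 mL
sodium lactate: C1V1 = C2V2 → 0.126% ÷ 2.86% × 1830 mL = 80.62 mL
calcium chloride: dilute stock: 7.74 mM × 1830 mL ÷ 1490 mM = 9.51 mL

agar 21.96 g; tetracycline 1.81 mL; sodium lactate 80.62 mL; calcium chloride 9.51 mL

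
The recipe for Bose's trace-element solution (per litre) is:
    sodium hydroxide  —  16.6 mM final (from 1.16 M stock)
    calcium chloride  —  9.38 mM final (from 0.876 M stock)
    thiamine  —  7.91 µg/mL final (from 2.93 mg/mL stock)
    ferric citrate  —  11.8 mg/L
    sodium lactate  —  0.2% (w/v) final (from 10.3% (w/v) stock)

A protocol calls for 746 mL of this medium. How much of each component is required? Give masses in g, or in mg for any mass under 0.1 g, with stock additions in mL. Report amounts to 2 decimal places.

sodium hydroxide 10.68 mL; calcium chloride 7.99 mL; thiamine 2.01 mL; ferric citrate 8.80 mg; sodium lactate 14.49 mL

Working volume: 746 mL = 0.746 L.
sodium hydroxide: C1V1 = C2V2 → 16.6 mM × 746 mL ÷ 1160 mM = 10.68 mL
calcium chloride: C1V1 = C2V2 → 9.38 mM × 746 mL ÷ 876 mM = 7.99 mL
thiamine: dilute stock: 7.91 µg/mL × 746 mL ÷ 2930 µg/mL = 2.01 mL
ferric citrate: 11.8 mg/L × 0.746 L = 8.80 mg
sodium lactate: V = C2·V2/C1 = 0.2% ÷ 10.3% × 746 mL = 14.49 mL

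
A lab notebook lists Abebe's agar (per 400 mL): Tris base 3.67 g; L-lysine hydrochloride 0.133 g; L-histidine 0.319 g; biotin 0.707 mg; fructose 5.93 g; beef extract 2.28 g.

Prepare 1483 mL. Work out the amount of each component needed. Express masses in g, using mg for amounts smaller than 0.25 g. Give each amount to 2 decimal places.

Tris base 13.61 g; L-lysine hydrochloride 0.49 g; L-histidine 1.18 g; biotin 2.62 mg; fructose 21.99 g; beef extract 8.45 g

Ratio of target to recipe volume: 1483 / 400 = 3.7075.
Tris base: 3.67 g × (1483 mL / 400 mL) = 13.61 g
L-lysine hydrochloride: 0.133 g × (1483 mL / 400 mL) = 0.49 g
L-histidine: 0.319 g × (1483 mL / 400 mL) = 1.18 g
biotin: 0.707 mg × (1483 mL / 400 mL) = 2.62 mg
fructose: 5.93 g × (1483 mL / 400 mL) = 21.99 g
beef extract: 2.28 g × (1483 mL / 400 mL) = 8.45 g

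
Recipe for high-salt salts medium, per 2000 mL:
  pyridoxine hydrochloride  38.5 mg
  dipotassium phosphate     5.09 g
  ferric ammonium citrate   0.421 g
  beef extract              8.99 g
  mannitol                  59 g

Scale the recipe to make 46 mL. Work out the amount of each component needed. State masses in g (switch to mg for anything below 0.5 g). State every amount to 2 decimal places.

pyridoxine hydrochloride 0.89 mg; dipotassium phosphate 117.07 mg; ferric ammonium citrate 9.68 mg; beef extract 206.77 mg; mannitol 1.36 g

Scale factor = 46 mL / 2000 mL = 0.023.
pyridoxine hydrochloride: 38.5 mg × (46 mL / 2000 mL) = 0.89 mg
dipotassium phosphate: 5.09 g × (46 mL / 2000 mL) = 0.11707 g = 117.07 mg
ferric ammonium citrate: 0.421 g × (46 mL / 2000 mL) = 0.009683 g = 9.68 mg
beef extract: 8.99 g × (46 mL / 2000 mL) = 0.20677 g = 206.77 mg
mannitol: 59 g × (46 mL / 2000 mL) = 1.36 g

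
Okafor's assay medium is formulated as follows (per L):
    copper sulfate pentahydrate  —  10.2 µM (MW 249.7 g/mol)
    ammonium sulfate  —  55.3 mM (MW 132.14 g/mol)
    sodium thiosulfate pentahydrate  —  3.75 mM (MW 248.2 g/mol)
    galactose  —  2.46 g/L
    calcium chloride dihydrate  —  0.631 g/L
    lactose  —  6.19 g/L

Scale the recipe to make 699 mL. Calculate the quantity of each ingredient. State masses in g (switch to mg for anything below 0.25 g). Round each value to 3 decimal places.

Working volume: 699 mL = 0.699 L.
copper sulfate pentahydrate: 10.2 µmol/L × 249.7 g/mol × 0.699 L ÷ 1000 = 1.780 mg
ammonium sulfate: 55.3 mmol/L × 132.14 g/mol × 0.699 L ÷ 1000 = 5.108 g
sodium thiosulfate pentahydrate: 3.75 mmol/L × 248.2 g/mol × 0.699 L ÷ 1000 = 0.651 g
galactose: 2.46 g/L × 0.699 L = 1.720 g
calcium chloride dihydrate: 0.631 g/L × 0.699 L = 0.441 g
lactose: 6.19 g/L × 0.699 L = 4.327 g

copper sulfate pentahydrate 1.780 mg; ammonium sulfate 5.108 g; sodium thiosulfate pentahydrate 0.651 g; galactose 1.720 g; calcium chloride dihydrate 0.441 g; lactose 4.327 g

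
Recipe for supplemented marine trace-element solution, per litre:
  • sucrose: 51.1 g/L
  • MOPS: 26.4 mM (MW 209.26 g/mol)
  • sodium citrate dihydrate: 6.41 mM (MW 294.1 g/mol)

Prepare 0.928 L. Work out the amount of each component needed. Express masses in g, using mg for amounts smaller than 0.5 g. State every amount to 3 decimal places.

sucrose 47.421 g; MOPS 5.127 g; sodium citrate dihydrate 1.749 g

Scale factor relative to 1 L: 0.928.
sucrose: 51.1 g/L × 0.928 L = 47.421 g
MOPS: 26.4 mmol/L × 209.26 g/mol × 0.928 L ÷ 1000 = 5.127 g
sodium citrate dihydrate: 6.41 mmol/L × 294.1 g/mol × 0.928 L ÷ 1000 = 1.749 g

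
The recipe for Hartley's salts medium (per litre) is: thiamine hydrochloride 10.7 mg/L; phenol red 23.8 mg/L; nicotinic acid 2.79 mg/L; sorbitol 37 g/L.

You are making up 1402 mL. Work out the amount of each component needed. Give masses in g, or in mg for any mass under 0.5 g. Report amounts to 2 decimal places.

thiamine hydrochloride 15.00 mg; phenol red 33.37 mg; nicotinic acid 3.91 mg; sorbitol 51.87 g

Target volume = 1402 mL = 1.402 L.
thiamine hydrochloride: 10.7 mg/L × 1.402 L = 15.00 mg
phenol red: 23.8 mg/L × 1.402 L = 33.37 mg
nicotinic acid: 2.79 mg/L × 1.402 L = 3.91 mg
sorbitol: 37 g/L × 1.402 L = 51.87 g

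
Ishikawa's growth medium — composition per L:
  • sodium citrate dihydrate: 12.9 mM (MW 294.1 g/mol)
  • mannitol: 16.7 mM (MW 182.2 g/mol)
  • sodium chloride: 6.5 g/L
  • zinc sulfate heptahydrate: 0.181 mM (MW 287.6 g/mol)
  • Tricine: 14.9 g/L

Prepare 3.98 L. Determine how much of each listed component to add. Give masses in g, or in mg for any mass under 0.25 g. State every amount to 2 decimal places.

Scale factor relative to 1 L: 3.98.
sodium citrate dihydrate: 12.9 mmol/L × 294.1 g/mol × 3.98 L ÷ 1000 = 15.10 g
mannitol: 16.7 mmol/L × 182.2 g/mol × 3.98 L ÷ 1000 = 12.11 g
sodium chloride: 6.5 g/L × 3.98 L = 25.87 g
zinc sulfate heptahydrate: 0.181 mmol/L × 287.6 mg/mmol × 3.98 L = 207.18 mg
Tricine: 14.9 g/L × 3.98 L = 59.30 g

sodium citrate dihydrate 15.10 g; mannitol 12.11 g; sodium chloride 25.87 g; zinc sulfate heptahydrate 207.18 mg; Tricine 59.30 g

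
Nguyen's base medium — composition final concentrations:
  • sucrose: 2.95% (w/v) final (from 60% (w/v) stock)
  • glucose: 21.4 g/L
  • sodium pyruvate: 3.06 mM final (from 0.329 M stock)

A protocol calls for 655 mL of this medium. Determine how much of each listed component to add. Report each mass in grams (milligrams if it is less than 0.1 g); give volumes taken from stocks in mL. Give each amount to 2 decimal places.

Working volume: 655 mL = 0.655 L.
sucrose: V = C2·V2/C1 = 2.95% ÷ 60% × 655 mL = 32.20 mL
glucose: 21.4 g/L × 0.655 L = 14.02 g
sodium pyruvate: V = C2·V2/C1 = 3.06 mM × 655 mL ÷ 329 mM = 6.09 mL

sucrose 32.20 mL; glucose 14.02 g; sodium pyruvate 6.09 mL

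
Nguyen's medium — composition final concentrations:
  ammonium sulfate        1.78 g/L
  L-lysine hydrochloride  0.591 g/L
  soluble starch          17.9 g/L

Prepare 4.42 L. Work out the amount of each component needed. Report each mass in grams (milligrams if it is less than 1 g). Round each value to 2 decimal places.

ammonium sulfate 7.87 g; L-lysine hydrochloride 2.61 g; soluble starch 79.12 g

Working volume: 4.42 L.
ammonium sulfate: 1.78 g/L × 4.42 L = 7.87 g
L-lysine hydrochloride: 0.591 g/L × 4.42 L = 2.61 g
soluble starch: 17.9 g/L × 4.42 L = 79.12 g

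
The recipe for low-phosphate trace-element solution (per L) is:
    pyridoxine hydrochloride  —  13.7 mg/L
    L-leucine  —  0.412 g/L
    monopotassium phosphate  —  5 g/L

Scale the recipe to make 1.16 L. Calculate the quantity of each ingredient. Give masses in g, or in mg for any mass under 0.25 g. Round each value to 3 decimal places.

Scale factor relative to 1 L: 1.16.
pyridoxine hydrochloride: 13.7 mg/L × 1.16 L = 15.892 mg
L-leucine: 0.412 g/L × 1.16 L = 0.478 g
monopotassium phosphate: 5 g/L × 1.16 L = 5.800 g

pyridoxine hydrochloride 15.892 mg; L-leucine 0.478 g; monopotassium phosphate 5.800 g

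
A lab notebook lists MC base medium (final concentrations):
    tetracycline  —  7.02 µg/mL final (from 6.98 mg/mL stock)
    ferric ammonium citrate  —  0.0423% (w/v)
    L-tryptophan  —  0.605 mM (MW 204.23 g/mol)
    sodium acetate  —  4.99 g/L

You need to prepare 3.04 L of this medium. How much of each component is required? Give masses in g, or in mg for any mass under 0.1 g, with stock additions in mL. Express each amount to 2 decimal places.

tetracycline 3.06 mL; ferric ammonium citrate 1.29 g; L-tryptophan 0.38 g; sodium acetate 15.17 g

Working volume: 3.04 L.
tetracycline: C1V1 = C2V2 → 7.02 µg/mL × 3040 mL ÷ 6980 µg/mL = 3.06 mL
ferric ammonium citrate: 0.0423% w/v = 0.423 g/L → 0.423 × 3.04 L = 1.29 g
L-tryptophan: 0.605 mmol/L × 204.23 g/mol × 3.04 L ÷ 1000 = 0.38 g
sodium acetate: 4.99 g/L × 3.04 L = 15.17 g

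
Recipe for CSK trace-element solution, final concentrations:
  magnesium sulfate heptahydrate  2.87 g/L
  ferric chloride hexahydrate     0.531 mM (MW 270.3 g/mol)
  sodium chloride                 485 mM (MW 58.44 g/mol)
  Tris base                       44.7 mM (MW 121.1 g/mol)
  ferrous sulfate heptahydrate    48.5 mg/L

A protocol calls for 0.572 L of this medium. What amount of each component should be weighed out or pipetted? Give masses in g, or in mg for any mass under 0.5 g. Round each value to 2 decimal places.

magnesium sulfate heptahydrate 1.64 g; ferric chloride hexahydrate 82.10 mg; sodium chloride 16.21 g; Tris base 3.10 g; ferrous sulfate heptahydrate 27.74 mg

Working volume: 0.572 L.
magnesium sulfate heptahydrate: 2.87 g/L × 0.572 L = 1.64 g
ferric chloride hexahydrate: 0.531 mmol/L × 270.3 mg/mmol × 0.572 L = 82.10 mg
sodium chloride: 485 mmol/L × 58.44 g/mol × 0.572 L ÷ 1000 = 16.21 g
Tris base: 44.7 mmol/L × 121.1 g/mol × 0.572 L ÷ 1000 = 3.10 g
ferrous sulfate heptahydrate: 48.5 mg/L × 0.572 L = 27.74 mg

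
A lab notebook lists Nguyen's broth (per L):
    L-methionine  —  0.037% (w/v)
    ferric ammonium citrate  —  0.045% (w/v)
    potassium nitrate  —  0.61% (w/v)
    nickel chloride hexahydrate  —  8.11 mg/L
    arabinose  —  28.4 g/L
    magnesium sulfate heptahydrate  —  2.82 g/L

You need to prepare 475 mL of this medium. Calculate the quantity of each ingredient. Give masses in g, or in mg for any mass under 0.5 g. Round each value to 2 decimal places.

L-methionine 175.75 mg; ferric ammonium citrate 213.75 mg; potassium nitrate 2.90 g; nickel chloride hexahydrate 3.85 mg; arabinose 13.49 g; magnesium sulfate heptahydrate 1.34 g

Target volume = 475 mL = 0.475 L.
L-methionine: 0.037 g per 100 mL × 475 mL ÷ 100 = 0.17575 g = 175.75 mg
ferric ammonium citrate: 0.045 g per 100 mL × 475 mL ÷ 100 = 0.21375 g = 213.75 mg
potassium nitrate: 0.61 g per 100 mL × 475 mL ÷ 100 = 2.90 g
nickel chloride hexahydrate: 8.11 mg/L × 0.475 L = 3.85 mg
arabinose: 28.4 g/L × 0.475 L = 13.49 g
magnesium sulfate heptahydrate: 2.82 g/L × 0.475 L = 1.34 g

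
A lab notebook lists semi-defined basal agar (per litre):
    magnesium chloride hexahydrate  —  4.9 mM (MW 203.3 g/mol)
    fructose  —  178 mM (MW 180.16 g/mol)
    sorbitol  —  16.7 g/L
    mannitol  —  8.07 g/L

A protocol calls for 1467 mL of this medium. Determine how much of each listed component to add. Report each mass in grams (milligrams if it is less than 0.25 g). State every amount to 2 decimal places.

Working volume: 1467 mL = 1.467 L.
magnesium chloride hexahydrate: 4.9 mmol/L × 203.3 g/mol × 1.467 L ÷ 1000 = 1.46 g
fructose: 178 mmol/L × 180.16 g/mol × 1.467 L ÷ 1000 = 47.04 g
sorbitol: 16.7 g/L × 1.467 L = 24.50 g
mannitol: 8.07 g/L × 1.467 L = 11.84 g

magnesium chloride hexahydrate 1.46 g; fructose 47.04 g; sorbitol 24.50 g; mannitol 11.84 g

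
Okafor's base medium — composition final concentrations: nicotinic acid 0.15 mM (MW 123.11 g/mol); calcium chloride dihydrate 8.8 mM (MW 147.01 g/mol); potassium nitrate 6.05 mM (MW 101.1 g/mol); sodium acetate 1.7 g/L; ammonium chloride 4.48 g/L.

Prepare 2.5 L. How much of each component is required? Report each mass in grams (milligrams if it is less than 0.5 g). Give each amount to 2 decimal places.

Working volume: 2.5 L.
nicotinic acid: 0.15 mmol/L × 123.11 mg/mmol × 2.5 L = 46.17 mg
calcium chloride dihydrate: 8.8 mmol/L × 147.01 g/mol × 2.5 L ÷ 1000 = 3.23 g
potassium nitrate: 6.05 mmol/L × 101.1 g/mol × 2.5 L ÷ 1000 = 1.53 g
sodium acetate: 1.7 g/L × 2.5 L = 4.25 g
ammonium chloride: 4.48 g/L × 2.5 L = 11.20 g

nicotinic acid 46.17 mg; calcium chloride dihydrate 3.23 g; potassium nitrate 1.53 g; sodium acetate 4.25 g; ammonium chloride 11.20 g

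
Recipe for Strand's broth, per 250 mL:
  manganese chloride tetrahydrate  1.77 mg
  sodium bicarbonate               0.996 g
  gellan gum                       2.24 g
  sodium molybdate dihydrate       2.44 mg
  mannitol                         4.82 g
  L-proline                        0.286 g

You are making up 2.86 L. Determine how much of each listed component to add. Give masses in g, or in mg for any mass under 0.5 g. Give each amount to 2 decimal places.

manganese chloride tetrahydrate 20.25 mg; sodium bicarbonate 11.39 g; gellan gum 25.63 g; sodium molybdate dihydrate 27.91 mg; mannitol 55.14 g; L-proline 3.27 g

Ratio of target to recipe volume: 2860 / 250 = 11.44.
manganese chloride tetrahydrate: 1.77 mg × (2860 mL / 250 mL) = 20.25 mg
sodium bicarbonate: 0.996 g × (2860 mL / 250 mL) = 11.39 g
gellan gum: 2.24 g × (2860 mL / 250 mL) = 25.63 g
sodium molybdate dihydrate: 2.44 mg × (2860 mL / 250 mL) = 27.91 mg
mannitol: 4.82 g × (2860 mL / 250 mL) = 55.14 g
L-proline: 0.286 g × (2860 mL / 250 mL) = 3.27 g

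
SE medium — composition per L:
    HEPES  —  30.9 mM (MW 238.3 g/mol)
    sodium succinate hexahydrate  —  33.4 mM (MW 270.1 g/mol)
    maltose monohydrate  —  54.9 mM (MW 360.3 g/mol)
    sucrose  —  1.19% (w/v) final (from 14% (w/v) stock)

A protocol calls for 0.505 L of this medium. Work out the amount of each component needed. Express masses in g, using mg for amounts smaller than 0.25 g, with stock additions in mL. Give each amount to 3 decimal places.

Working volume: 0.505 L.
HEPES: 30.9 mmol/L × 238.3 g/mol × 0.505 L ÷ 1000 = 3.719 g
sodium succinate hexahydrate: 33.4 mmol/L × 270.1 g/mol × 0.505 L ÷ 1000 = 4.556 g
maltose monohydrate: 54.9 mmol/L × 360.3 g/mol × 0.505 L ÷ 1000 = 9.989 g
sucrose: C1V1 = C2V2 → 1.19% ÷ 14% × 505 mL = 42.925 mL

HEPES 3.719 g; sodium succinate hexahydrate 4.556 g; maltose monohydrate 9.989 g; sucrose 42.925 mL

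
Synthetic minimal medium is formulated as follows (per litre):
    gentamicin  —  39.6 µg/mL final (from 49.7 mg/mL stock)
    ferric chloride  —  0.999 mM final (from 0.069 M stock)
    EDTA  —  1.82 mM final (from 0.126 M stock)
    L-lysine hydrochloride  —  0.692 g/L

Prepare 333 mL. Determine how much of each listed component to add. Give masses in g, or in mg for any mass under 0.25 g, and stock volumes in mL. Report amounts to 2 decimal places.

gentamicin 0.27 mL; ferric chloride 4.82 mL; EDTA 4.81 mL; L-lysine hydrochloride 230.44 mg

Scale factor relative to 1 L: 0.333.
gentamicin: V = C2·V2/C1 = 39.6 µg/mL × 333 mL ÷ 49700 µg/mL = 0.27 mL
ferric chloride: V = C2·V2/C1 = 0.999 mM × 333 mL ÷ 69 mM = 4.82 mL
EDTA: V = C2·V2/C1 = 1.82 mM × 333 mL ÷ 126 mM = 4.81 mL
L-lysine hydrochloride: 0.692 g/L × 0.333 L = 0.230436 g = 230.44 mg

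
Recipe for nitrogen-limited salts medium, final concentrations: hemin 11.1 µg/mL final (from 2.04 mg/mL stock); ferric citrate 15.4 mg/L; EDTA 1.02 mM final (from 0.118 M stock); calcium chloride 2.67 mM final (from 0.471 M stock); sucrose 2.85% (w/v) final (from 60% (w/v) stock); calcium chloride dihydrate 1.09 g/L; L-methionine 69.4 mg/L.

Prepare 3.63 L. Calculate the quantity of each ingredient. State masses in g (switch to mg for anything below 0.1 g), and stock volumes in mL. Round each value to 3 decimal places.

hemin 19.751 mL; ferric citrate 55.902 mg; EDTA 31.378 mL; calcium chloride 20.578 mL; sucrose 172.425 mL; calcium chloride dihydrate 3.957 g; L-methionine 0.252 g

Working volume: 3.63 L.
hemin: dilute stock: 11.1 µg/mL × 3630 mL ÷ 2040 µg/mL = 19.751 mL
ferric citrate: 15.4 mg/L × 3.63 L = 55.902 mg
EDTA: dilute stock: 1.02 mM × 3630 mL ÷ 118 mM = 31.378 mL
calcium chloride: C1V1 = C2V2 → 2.67 mM × 3630 mL ÷ 471 mM = 20.578 mL
sucrose: C1V1 = C2V2 → 2.85% ÷ 60% × 3630 mL = 172.425 mL
calcium chloride dihydrate: 1.09 g/L × 3.63 L = 3.957 g
L-methionine: 69.4 mg/L × 3.63 L = 251.922 mg = 0.252 g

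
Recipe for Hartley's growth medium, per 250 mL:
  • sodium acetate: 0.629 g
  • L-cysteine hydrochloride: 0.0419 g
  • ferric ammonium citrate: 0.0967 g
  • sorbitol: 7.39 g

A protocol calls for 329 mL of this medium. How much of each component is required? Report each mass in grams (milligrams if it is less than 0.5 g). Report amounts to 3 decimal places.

sodium acetate 0.828 g; L-cysteine hydrochloride 55.140 mg; ferric ammonium citrate 127.257 mg; sorbitol 9.725 g

Ratio of target to recipe volume: 329 / 250 = 1.316.
sodium acetate: 0.629 g × (329 mL / 250 mL) = 0.828 g
L-cysteine hydrochloride: 0.0419 g × (329 mL / 250 mL) = 0.0551404 g = 55.140 mg
ferric ammonium citrate: 0.0967 g × (329 mL / 250 mL) = 0.127257 g = 127.257 mg
sorbitol: 7.39 g × (329 mL / 250 mL) = 9.725 g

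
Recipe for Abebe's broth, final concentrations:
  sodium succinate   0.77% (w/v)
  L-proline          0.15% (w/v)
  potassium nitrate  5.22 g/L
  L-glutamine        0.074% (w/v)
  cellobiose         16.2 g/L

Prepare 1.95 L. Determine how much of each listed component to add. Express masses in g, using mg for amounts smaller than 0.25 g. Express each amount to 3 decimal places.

sodium succinate 15.015 g; L-proline 2.925 g; potassium nitrate 10.179 g; L-glutamine 1.443 g; cellobiose 31.590 g

Scale factor relative to 1 L: 1.95.
sodium succinate: 0.77% w/v = 7.7 g/L → 7.7 × 1.95 L = 15.015 g
L-proline: 0.15 g per 100 mL × 1950 mL ÷ 100 = 2.925 g
potassium nitrate: 5.22 g/L × 1.95 L = 10.179 g
L-glutamine: 0.074 g per 100 mL × 1950 mL ÷ 100 = 1.443 g
cellobiose: 16.2 g/L × 1.95 L = 31.590 g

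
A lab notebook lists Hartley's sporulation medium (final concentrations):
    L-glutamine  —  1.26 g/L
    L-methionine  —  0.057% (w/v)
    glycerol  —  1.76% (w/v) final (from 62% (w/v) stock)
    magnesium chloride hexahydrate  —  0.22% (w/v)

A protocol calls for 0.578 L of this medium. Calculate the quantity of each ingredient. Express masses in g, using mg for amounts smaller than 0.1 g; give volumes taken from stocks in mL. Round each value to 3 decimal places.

Working volume: 0.578 L.
L-glutamine: 1.26 g/L × 0.578 L = 0.728 g
L-methionine: 0.057% w/v = 0.57 g/L → 0.57 × 0.578 L = 0.329 g
glycerol: C1V1 = C2V2 → 1.76% ÷ 62% × 578 mL = 16.408 mL
magnesium chloride hexahydrate: 0.22% w/v = 2.2 g/L → 2.2 × 0.578 L = 1.272 g

L-glutamine 0.728 g; L-methionine 0.329 g; glycerol 16.408 mL; magnesium chloride hexahydrate 1.272 g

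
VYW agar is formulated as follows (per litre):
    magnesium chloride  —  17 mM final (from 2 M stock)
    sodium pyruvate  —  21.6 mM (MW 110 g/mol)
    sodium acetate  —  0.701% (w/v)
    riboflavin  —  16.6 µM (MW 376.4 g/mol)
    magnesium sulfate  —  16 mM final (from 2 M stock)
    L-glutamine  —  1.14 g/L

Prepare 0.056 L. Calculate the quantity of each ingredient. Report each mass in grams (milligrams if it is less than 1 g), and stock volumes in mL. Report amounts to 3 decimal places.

magnesium chloride 0.476 mL; sodium pyruvate 133.056 mg; sodium acetate 392.560 mg; riboflavin 0.350 mg; magnesium sulfate 0.448 mL; L-glutamine 63.840 mg

Scale factor relative to 1 L: 0.056.
magnesium chloride: V = C2·V2/C1 = 17 mM × 56 mL ÷ 2000 mM = 0.476 mL
sodium pyruvate: 21.6 mmol/L × 110 mg/mmol × 0.056 L = 133.056 mg
sodium acetate: 0.701 g per 100 mL × 56 mL ÷ 100 = 0.39256 g = 392.560 mg
riboflavin: 16.6 µmol/L × 376.4 g/mol × 0.056 L ÷ 1000 = 0.350 mg
magnesium sulfate: V = C2·V2/C1 = 16 mM × 56 mL ÷ 2000 mM = 0.448 mL
L-glutamine: 1.14 g/L × 0.056 L = 0.06384 g = 63.840 mg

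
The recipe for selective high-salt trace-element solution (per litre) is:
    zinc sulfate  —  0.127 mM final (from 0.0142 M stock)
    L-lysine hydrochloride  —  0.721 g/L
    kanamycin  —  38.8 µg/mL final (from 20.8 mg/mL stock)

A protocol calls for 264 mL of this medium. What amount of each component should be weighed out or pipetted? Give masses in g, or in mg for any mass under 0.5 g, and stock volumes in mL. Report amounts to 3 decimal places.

zinc sulfate 2.361 mL; L-lysine hydrochloride 190.344 mg; kanamycin 0.492 mL

Working volume: 264 mL = 0.264 L.
zinc sulfate: V = C2·V2/C1 = 0.127 mM × 264 mL ÷ 14.2 mM = 2.361 mL
L-lysine hydrochloride: 0.721 g/L × 0.264 L = 0.190344 g = 190.344 mg
kanamycin: V = C2·V2/C1 = 38.8 µg/mL × 264 mL ÷ 20800 µg/mL = 0.492 mL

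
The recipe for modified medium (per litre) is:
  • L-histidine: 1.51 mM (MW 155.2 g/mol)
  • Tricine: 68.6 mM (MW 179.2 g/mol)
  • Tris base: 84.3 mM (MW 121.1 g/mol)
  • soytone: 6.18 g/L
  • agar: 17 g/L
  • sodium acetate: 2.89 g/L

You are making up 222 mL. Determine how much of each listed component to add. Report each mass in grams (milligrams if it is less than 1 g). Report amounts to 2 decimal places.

L-histidine 52.03 mg; Tricine 2.73 g; Tris base 2.27 g; soytone 1.37 g; agar 3.77 g; sodium acetate 641.58 mg

Target volume = 222 mL = 0.222 L.
L-histidine: 1.51 mmol/L × 155.2 mg/mmol × 0.222 L = 52.03 mg
Tricine: 68.6 mmol/L × 179.2 g/mol × 0.222 L ÷ 1000 = 2.73 g
Tris base: 84.3 mmol/L × 121.1 g/mol × 0.222 L ÷ 1000 = 2.27 g
soytone: 6.18 g/L × 0.222 L = 1.37 g
agar: 17 g/L × 0.222 L = 3.77 g
sodium acetate: 2.89 g/L × 0.222 L = 0.64158 g = 641.58 mg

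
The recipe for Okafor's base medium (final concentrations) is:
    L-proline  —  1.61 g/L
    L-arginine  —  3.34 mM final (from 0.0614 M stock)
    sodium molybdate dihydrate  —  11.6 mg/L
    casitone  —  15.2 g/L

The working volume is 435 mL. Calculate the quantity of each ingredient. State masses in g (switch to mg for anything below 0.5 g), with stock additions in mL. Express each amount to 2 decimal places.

Scale factor relative to 1 L: 0.435.
L-proline: 1.61 g/L × 0.435 L = 0.70 g
L-arginine: V = C2·V2/C1 = 3.34 mM × 435 mL ÷ 61.4 mM = 23.66 mL
sodium molybdate dihydrate: 11.6 mg/L × 0.435 L = 5.05 mg
casitone: 15.2 g/L × 0.435 L = 6.61 g

L-proline 0.70 g; L-arginine 23.66 mL; sodium molybdate dihydrate 5.05 mg; casitone 6.61 g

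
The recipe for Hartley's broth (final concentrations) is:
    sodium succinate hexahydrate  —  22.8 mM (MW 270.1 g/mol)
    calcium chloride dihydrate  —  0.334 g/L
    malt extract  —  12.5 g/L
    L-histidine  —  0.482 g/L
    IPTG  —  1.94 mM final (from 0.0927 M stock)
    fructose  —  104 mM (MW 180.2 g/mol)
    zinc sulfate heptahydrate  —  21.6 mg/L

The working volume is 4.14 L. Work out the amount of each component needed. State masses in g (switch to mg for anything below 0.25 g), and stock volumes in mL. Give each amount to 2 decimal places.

sodium succinate hexahydrate 25.50 g; calcium chloride dihydrate 1.38 g; malt extract 51.75 g; L-histidine 2.00 g; IPTG 86.64 mL; fructose 77.59 g; zinc sulfate heptahydrate 89.42 mg

Scale factor relative to 1 L: 4.14.
sodium succinate hexahydrate: 22.8 mmol/L × 270.1 g/mol × 4.14 L ÷ 1000 = 25.50 g
calcium chloride dihydrate: 0.334 g/L × 4.14 L = 1.38 g
malt extract: 12.5 g/L × 4.14 L = 51.75 g
L-histidine: 0.482 g/L × 4.14 L = 2.00 g
IPTG: dilute stock: 1.94 mM × 4140 mL ÷ 92.7 mM = 86.64 mL
fructose: 104 mmol/L × 180.2 g/mol × 4.14 L ÷ 1000 = 77.59 g
zinc sulfate heptahydrate: 21.6 mg/L × 4.14 L = 89.42 mg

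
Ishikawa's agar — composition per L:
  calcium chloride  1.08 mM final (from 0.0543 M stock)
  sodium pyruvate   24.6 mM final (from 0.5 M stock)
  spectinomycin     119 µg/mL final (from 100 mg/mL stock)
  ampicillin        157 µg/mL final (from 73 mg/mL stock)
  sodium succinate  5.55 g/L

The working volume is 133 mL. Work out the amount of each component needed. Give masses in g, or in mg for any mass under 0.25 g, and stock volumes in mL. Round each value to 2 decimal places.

calcium chloride 2.65 mL; sodium pyruvate 6.54 mL; spectinomycin 0.16 mL; ampicillin 0.29 mL; sodium succinate 0.74 g

Target volume = 133 mL = 0.133 L.
calcium chloride: dilute stock: 1.08 mM × 133 mL ÷ 54.3 mM = 2.65 mL
sodium pyruvate: dilute stock: 24.6 mM × 133 mL ÷ 500 mM = 6.54 mL
spectinomycin: V = C2·V2/C1 = 119 µg/mL × 133 mL ÷ 100000 µg/mL = 0.16 mL
ampicillin: C1V1 = C2V2 → 157 µg/mL × 133 mL ÷ 73000 µg/mL = 0.29 mL
sodium succinate: 5.55 g/L × 0.133 L = 0.74 g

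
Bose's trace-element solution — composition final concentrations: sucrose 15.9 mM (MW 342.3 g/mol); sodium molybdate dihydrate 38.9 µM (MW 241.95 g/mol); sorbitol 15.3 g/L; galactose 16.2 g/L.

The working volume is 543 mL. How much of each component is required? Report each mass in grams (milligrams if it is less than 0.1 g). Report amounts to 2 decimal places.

Working volume: 543 mL = 0.543 L.
sucrose: 15.9 mmol/L × 342.3 g/mol × 0.543 L ÷ 1000 = 2.96 g
sodium molybdate dihydrate: 38.9 µmol/L × 241.95 g/mol × 0.543 L ÷ 1000 = 5.11 mg
sorbitol: 15.3 g/L × 0.543 L = 8.31 g
galactose: 16.2 g/L × 0.543 L = 8.80 g

sucrose 2.96 g; sodium molybdate dihydrate 5.11 mg; sorbitol 8.31 g; galactose 8.80 g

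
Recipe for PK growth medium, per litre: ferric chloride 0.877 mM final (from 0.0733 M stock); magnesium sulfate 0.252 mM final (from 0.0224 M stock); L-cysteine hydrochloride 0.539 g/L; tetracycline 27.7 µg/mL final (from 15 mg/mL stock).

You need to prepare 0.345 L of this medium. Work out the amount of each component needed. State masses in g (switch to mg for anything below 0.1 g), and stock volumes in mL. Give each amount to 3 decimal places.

ferric chloride 4.128 mL; magnesium sulfate 3.881 mL; L-cysteine hydrochloride 0.186 g; tetracycline 0.637 mL

Working volume: 0.345 L.
ferric chloride: V = C2·V2/C1 = 0.877 mM × 345 mL ÷ 73.3 mM = 4.128 mL
magnesium sulfate: C1V1 = C2V2 → 0.252 mM × 345 mL ÷ 22.4 mM = 3.881 mL
L-cysteine hydrochloride: 0.539 g/L × 0.345 L = 0.186 g
tetracycline: C1V1 = C2V2 → 27.7 µg/mL × 345 mL ÷ 15000 µg/mL = 0.637 mL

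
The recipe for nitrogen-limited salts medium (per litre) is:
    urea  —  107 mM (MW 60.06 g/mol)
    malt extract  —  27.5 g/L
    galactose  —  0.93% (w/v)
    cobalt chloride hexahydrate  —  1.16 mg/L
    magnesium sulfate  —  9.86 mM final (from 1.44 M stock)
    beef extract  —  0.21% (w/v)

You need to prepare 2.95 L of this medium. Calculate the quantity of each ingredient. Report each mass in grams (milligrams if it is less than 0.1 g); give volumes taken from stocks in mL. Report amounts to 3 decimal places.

Working volume: 2.95 L.
urea: 107 mmol/L × 60.06 g/mol × 2.95 L ÷ 1000 = 18.958 g
malt extract: 27.5 g/L × 2.95 L = 81.125 g
galactose: 0.93 g per 100 mL × 2950 mL ÷ 100 = 27.435 g
cobalt chloride hexahydrate: 1.16 mg/L × 2.95 L = 3.422 mg
magnesium sulfate: C1V1 = C2V2 → 9.86 mM × 2950 mL ÷ 1440 mM = 20.199 mL
beef extract: 0.21 g per 100 mL × 2950 mL ÷ 100 = 6.195 g

urea 18.958 g; malt extract 81.125 g; galactose 27.435 g; cobalt chloride hexahydrate 3.422 mg; magnesium sulfate 20.199 mL; beef extract 6.195 g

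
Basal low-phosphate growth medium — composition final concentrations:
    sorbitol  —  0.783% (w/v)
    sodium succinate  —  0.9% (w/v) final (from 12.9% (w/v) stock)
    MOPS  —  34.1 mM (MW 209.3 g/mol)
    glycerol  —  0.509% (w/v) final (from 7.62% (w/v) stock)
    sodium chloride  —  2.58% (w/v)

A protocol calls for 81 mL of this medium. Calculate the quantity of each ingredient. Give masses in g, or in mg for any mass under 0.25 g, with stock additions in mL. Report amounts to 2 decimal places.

sorbitol 0.63 g; sodium succinate 5.65 mL; MOPS 0.58 g; glycerol 5.41 mL; sodium chloride 2.09 g

Scale factor relative to 1 L: 0.081.
sorbitol: 0.783 g per 100 mL × 81 mL ÷ 100 = 0.63 g
sodium succinate: V = C2·V2/C1 = 0.9% ÷ 12.9% × 81 mL = 5.65 mL
MOPS: 34.1 mmol/L × 209.3 g/mol × 0.081 L ÷ 1000 = 0.58 g
glycerol: V = C2·V2/C1 = 0.509% ÷ 7.62% × 81 mL = 5.41 mL
sodium chloride: 2.58% w/v = 25.8 g/L → 25.8 × 0.081 L = 2.09 g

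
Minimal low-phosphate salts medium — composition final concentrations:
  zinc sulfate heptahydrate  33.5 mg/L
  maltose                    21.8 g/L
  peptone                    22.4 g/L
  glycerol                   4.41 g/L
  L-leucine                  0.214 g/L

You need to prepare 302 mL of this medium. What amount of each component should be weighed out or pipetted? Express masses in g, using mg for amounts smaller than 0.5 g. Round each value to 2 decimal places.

zinc sulfate heptahydrate 10.12 mg; maltose 6.58 g; peptone 6.76 g; glycerol 1.33 g; L-leucine 64.63 mg

Target volume = 302 mL = 0.302 L.
zinc sulfate heptahydrate: 33.5 mg/L × 0.302 L = 10.12 mg
maltose: 21.8 g/L × 0.302 L = 6.58 g
peptone: 22.4 g/L × 0.302 L = 6.76 g
glycerol: 4.41 g/L × 0.302 L = 1.33 g
L-leucine: 0.214 g/L × 0.302 L = 0.064628 g = 64.63 mg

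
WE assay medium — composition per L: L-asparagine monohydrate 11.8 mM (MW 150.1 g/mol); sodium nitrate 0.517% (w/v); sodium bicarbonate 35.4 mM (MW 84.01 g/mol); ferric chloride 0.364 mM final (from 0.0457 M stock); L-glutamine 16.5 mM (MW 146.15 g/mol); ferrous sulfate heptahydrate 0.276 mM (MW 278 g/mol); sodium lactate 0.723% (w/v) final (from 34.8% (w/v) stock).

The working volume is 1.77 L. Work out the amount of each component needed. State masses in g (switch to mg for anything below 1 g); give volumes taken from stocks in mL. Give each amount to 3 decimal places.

Scale factor relative to 1 L: 1.77.
L-asparagine monohydrate: 11.8 mmol/L × 150.1 g/mol × 1.77 L ÷ 1000 = 3.135 g
sodium nitrate: 0.517 g per 100 mL × 1770 mL ÷ 100 = 9.151 g
sodium bicarbonate: 35.4 mmol/L × 84.01 g/mol × 1.77 L ÷ 1000 = 5.264 g
ferric chloride: C1V1 = C2V2 → 0.364 mM × 1770 mL ÷ 45.7 mM = 14.098 mL
L-glutamine: 16.5 mmol/L × 146.15 g/mol × 1.77 L ÷ 1000 = 4.268 g
ferrous sulfate heptahydrate: 0.276 mmol/L × 278 mg/mmol × 1.77 L = 135.809 mg
sodium lactate: dilute stock: 0.723% ÷ 34.8% × 1770 mL = 36.773 mL

L-asparagine monohydrate 3.135 g; sodium nitrate 9.151 g; sodium bicarbonate 5.264 g; ferric chloride 14.098 mL; L-glutamine 4.268 g; ferrous sulfate heptahydrate 135.809 mg; sodium lactate 36.773 mL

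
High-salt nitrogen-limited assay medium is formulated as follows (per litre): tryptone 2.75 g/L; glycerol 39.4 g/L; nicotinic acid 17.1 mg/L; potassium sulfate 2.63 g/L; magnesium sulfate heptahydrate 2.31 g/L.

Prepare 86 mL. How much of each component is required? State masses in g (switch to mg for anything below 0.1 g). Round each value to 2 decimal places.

Scale factor relative to 1 L: 0.086.
tryptone: 2.75 g/L × 0.086 L = 0.24 g
glycerol: 39.4 g/L × 0.086 L = 3.39 g
nicotinic acid: 17.1 mg/L × 0.086 L = 1.47 mg
potassium sulfate: 2.63 g/L × 0.086 L = 0.23 g
magnesium sulfate heptahydrate: 2.31 g/L × 0.086 L = 0.20 g

tryptone 0.24 g; glycerol 3.39 g; nicotinic acid 1.47 mg; potassium sulfate 0.23 g; magnesium sulfate heptahydrate 0.20 g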